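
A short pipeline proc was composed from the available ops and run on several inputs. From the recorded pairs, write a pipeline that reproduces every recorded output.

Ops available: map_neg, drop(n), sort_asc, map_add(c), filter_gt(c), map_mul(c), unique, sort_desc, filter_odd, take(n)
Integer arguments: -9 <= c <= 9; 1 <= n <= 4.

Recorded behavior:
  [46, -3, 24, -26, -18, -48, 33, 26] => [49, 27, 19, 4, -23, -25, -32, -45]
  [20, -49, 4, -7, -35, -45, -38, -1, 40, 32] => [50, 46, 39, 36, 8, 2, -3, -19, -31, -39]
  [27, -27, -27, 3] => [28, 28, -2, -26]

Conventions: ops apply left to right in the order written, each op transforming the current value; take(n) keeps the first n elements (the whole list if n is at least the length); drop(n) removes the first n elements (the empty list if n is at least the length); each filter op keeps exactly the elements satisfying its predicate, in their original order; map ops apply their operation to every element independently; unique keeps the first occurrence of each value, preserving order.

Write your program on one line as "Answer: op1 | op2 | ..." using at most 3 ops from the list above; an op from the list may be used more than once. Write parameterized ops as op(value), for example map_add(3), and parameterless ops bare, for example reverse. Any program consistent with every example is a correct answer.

map_add(-1) | sort_asc | map_neg

Check, running the answer program on each example:
  [46, -3, 24, -26, -18, -48, 33, 26] -> [45, -4, 23, -27, -19, -49, 32, 25] -> [-49, -27, -19, -4, 23, 25, 32, 45] -> [49, 27, 19, 4, -23, -25, -32, -45]
  [20, -49, 4, -7, -35, -45, -38, -1, 40, 32] -> [19, -50, 3, -8, -36, -46, -39, -2, 39, 31] -> [-50, -46, -39, -36, -8, -2, 3, 19, 31, 39] -> [50, 46, 39, 36, 8, 2, -3, -19, -31, -39]
  [27, -27, -27, 3] -> [26, -28, -28, 2] -> [-28, -28, 2, 26] -> [28, 28, -2, -26]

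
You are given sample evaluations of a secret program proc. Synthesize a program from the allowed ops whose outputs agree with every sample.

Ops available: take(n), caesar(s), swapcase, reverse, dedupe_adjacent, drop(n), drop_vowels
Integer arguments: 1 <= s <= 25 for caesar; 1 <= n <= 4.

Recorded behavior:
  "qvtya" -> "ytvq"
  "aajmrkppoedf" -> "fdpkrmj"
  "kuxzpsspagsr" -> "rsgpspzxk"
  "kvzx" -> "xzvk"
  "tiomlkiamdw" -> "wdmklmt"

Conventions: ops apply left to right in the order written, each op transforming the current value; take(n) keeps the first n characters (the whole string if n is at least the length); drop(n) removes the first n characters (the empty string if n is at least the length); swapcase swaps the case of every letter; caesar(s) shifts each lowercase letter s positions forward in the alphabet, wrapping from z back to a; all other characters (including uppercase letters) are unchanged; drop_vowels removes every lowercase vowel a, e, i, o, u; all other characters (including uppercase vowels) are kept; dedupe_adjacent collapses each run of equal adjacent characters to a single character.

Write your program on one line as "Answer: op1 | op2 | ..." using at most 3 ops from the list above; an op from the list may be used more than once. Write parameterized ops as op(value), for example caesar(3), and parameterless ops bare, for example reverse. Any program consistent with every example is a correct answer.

drop_vowels | reverse | dedupe_adjacent

Check, running the answer program on each example:
  "qvtya" -> "qvty" -> "ytvq" -> "ytvq"
  "aajmrkppoedf" -> "jmrkppdf" -> "fdppkrmj" -> "fdpkrmj"
  "kuxzpsspagsr" -> "kxzpsspgsr" -> "rsgpsspzxk" -> "rsgpspzxk"
  "kvzx" -> "kvzx" -> "xzvk" -> "xzvk"
  "tiomlkiamdw" -> "tmlkmdw" -> "wdmklmt" -> "wdmklmt"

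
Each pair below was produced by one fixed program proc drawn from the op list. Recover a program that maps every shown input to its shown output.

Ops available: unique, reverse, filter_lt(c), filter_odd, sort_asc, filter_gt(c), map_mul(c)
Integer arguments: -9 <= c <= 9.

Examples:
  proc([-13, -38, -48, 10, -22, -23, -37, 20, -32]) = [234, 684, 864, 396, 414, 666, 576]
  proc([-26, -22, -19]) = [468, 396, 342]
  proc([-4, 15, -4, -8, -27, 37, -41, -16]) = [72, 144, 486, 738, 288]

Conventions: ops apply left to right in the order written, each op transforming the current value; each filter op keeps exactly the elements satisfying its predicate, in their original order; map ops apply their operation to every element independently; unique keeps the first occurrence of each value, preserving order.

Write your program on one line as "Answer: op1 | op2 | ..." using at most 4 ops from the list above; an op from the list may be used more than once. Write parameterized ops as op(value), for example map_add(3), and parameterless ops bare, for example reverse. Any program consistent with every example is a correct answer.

unique | map_mul(-2) | map_mul(9) | filter_gt(-2)

Check, running the answer program on each example:
  [-13, -38, -48, 10, -22, -23, -37, 20, -32] -> [-13, -38, -48, 10, -22, -23, -37, 20, -32] -> [26, 76, 96, -20, 44, 46, 74, -40, 64] -> [234, 684, 864, -180, 396, 414, 666, -360, 576] -> [234, 684, 864, 396, 414, 666, 576]
  [-26, -22, -19] -> [-26, -22, -19] -> [52, 44, 38] -> [468, 396, 342] -> [468, 396, 342]
  [-4, 15, -4, -8, -27, 37, -41, -16] -> [-4, 15, -8, -27, 37, -41, -16] -> [8, -30, 16, 54, -74, 82, 32] -> [72, -270, 144, 486, -666, 738, 288] -> [72, 144, 486, 738, 288]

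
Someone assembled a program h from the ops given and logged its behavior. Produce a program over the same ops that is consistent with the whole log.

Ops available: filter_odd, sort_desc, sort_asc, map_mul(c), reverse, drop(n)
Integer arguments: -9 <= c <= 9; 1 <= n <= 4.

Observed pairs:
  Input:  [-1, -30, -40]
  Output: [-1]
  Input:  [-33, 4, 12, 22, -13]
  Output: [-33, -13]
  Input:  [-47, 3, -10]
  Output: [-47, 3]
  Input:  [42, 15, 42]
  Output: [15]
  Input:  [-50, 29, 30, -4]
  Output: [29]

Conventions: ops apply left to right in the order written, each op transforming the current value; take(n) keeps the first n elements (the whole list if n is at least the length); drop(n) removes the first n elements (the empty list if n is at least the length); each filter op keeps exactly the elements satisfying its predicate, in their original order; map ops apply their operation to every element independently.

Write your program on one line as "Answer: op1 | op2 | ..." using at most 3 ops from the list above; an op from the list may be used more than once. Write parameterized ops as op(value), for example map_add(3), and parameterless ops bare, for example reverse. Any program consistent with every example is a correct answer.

reverse | filter_odd | reverse

Check, running the answer program on each example:
  [-1, -30, -40] -> [-40, -30, -1] -> [-1] -> [-1]
  [-33, 4, 12, 22, -13] -> [-13, 22, 12, 4, -33] -> [-13, -33] -> [-33, -13]
  [-47, 3, -10] -> [-10, 3, -47] -> [3, -47] -> [-47, 3]
  [42, 15, 42] -> [42, 15, 42] -> [15] -> [15]
  [-50, 29, 30, -4] -> [-4, 30, 29, -50] -> [29] -> [29]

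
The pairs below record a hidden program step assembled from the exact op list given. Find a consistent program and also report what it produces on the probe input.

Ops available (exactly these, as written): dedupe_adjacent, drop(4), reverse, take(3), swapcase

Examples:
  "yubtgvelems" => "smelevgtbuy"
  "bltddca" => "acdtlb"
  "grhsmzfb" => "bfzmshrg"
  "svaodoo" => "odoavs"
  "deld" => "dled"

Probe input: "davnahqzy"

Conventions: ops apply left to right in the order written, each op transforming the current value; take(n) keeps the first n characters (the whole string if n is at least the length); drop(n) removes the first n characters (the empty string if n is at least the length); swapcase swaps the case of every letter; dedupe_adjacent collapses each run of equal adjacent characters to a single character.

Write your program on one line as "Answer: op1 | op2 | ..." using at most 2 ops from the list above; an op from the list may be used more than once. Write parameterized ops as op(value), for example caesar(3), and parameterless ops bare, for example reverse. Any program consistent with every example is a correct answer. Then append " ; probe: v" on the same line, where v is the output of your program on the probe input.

reverse | dedupe_adjacent ; probe: "yzqhanvad"

Check, running the answer program on each example:
  "yubtgvelems" -> "smelevgtbuy" -> "smelevgtbuy"
  "bltddca" -> "acddtlb" -> "acdtlb"
  "grhsmzfb" -> "bfzmshrg" -> "bfzmshrg"
  "svaodoo" -> "oodoavs" -> "odoavs"
  "deld" -> "dled" -> "dled"
  probe: "davnahqzy" -> "yzqhanvad" -> "yzqhanvad"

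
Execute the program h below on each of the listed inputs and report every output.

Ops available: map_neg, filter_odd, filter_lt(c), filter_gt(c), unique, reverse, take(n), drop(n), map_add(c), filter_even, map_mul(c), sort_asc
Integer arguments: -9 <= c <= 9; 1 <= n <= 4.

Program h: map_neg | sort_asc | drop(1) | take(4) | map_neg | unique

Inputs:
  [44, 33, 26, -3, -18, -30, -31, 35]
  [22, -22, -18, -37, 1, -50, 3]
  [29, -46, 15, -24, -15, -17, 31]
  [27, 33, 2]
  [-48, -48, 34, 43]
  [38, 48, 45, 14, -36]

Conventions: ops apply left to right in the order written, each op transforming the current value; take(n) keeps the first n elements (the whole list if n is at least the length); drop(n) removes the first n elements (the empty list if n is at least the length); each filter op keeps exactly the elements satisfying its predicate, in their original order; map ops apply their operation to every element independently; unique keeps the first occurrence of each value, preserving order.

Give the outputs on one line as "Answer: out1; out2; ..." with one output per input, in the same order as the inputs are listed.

Execution, op by op:
  [44, 33, 26, -3, -18, -30, -31, 35] -> [-44, -33, -26, 3, 18, 30, 31, -35] -> [-44, -35, -33, -26, 3, 18, 30, 31] -> [-35, -33, -26, 3, 18, 30, 31] -> [-35, -33, -26, 3] -> [35, 33, 26, -3] -> [35, 33, 26, -3]
  [22, -22, -18, -37, 1, -50, 3] -> [-22, 22, 18, 37, -1, 50, -3] -> [-22, -3, -1, 18, 22, 37, 50] -> [-3, -1, 18, 22, 37, 50] -> [-3, -1, 18, 22] -> [3, 1, -18, -22] -> [3, 1, -18, -22]
  [29, -46, 15, -24, -15, -17, 31] -> [-29, 46, -15, 24, 15, 17, -31] -> [-31, -29, -15, 15, 17, 24, 46] -> [-29, -15, 15, 17, 24, 46] -> [-29, -15, 15, 17] -> [29, 15, -15, -17] -> [29, 15, -15, -17]
  [27, 33, 2] -> [-27, -33, -2] -> [-33, -27, -2] -> [-27, -2] -> [-27, -2] -> [27, 2] -> [27, 2]
  [-48, -48, 34, 43] -> [48, 48, -34, -43] -> [-43, -34, 48, 48] -> [-34, 48, 48] -> [-34, 48, 48] -> [34, -48, -48] -> [34, -48]
  [38, 48, 45, 14, -36] -> [-38, -48, -45, -14, 36] -> [-48, -45, -38, -14, 36] -> [-45, -38, -14, 36] -> [-45, -38, -14, 36] -> [45, 38, 14, -36] -> [45, 38, 14, -36]

[35, 33, 26, -3]; [3, 1, -18, -22]; [29, 15, -15, -17]; [27, 2]; [34, -48]; [45, 38, 14, -36]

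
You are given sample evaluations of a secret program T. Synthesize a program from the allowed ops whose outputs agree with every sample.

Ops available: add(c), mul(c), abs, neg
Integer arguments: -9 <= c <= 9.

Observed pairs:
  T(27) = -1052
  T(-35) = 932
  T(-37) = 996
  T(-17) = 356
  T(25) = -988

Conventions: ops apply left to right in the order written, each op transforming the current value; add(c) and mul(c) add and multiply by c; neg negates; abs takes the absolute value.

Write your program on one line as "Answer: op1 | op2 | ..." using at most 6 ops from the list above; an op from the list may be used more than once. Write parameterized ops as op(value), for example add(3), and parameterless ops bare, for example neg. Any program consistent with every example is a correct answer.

add(7) | mul(2) | mul(4) | add(-9) | mul(-4)

Check, running the answer program on each example:
  27 -> 34 -> 68 -> 272 -> 263 -> -1052
  -35 -> -28 -> -56 -> -224 -> -233 -> 932
  -37 -> -30 -> -60 -> -240 -> -249 -> 996
  -17 -> -10 -> -20 -> -80 -> -89 -> 356
  25 -> 32 -> 64 -> 256 -> 247 -> -988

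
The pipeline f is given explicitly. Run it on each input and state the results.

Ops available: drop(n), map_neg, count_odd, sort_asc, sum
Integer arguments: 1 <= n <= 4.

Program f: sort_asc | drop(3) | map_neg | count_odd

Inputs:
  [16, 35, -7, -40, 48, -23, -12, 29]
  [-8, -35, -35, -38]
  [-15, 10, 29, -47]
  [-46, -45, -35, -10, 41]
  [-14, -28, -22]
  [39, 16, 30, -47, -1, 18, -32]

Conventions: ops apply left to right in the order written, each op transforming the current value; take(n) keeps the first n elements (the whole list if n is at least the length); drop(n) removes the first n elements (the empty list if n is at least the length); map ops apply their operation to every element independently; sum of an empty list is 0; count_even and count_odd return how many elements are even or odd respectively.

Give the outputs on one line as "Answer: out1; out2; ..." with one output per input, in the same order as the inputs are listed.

3; 0; 1; 1; 0; 1

Execution, op by op:
  [16, 35, -7, -40, 48, -23, -12, 29] -> [-40, -23, -12, -7, 16, 29, 35, 48] -> [-7, 16, 29, 35, 48] -> [7, -16, -29, -35, -48] -> 3
  [-8, -35, -35, -38] -> [-38, -35, -35, -8] -> [-8] -> [8] -> 0
  [-15, 10, 29, -47] -> [-47, -15, 10, 29] -> [29] -> [-29] -> 1
  [-46, -45, -35, -10, 41] -> [-46, -45, -35, -10, 41] -> [-10, 41] -> [10, -41] -> 1
  [-14, -28, -22] -> [-28, -22, -14] -> [] -> [] -> 0
  [39, 16, 30, -47, -1, 18, -32] -> [-47, -32, -1, 16, 18, 30, 39] -> [16, 18, 30, 39] -> [-16, -18, -30, -39] -> 1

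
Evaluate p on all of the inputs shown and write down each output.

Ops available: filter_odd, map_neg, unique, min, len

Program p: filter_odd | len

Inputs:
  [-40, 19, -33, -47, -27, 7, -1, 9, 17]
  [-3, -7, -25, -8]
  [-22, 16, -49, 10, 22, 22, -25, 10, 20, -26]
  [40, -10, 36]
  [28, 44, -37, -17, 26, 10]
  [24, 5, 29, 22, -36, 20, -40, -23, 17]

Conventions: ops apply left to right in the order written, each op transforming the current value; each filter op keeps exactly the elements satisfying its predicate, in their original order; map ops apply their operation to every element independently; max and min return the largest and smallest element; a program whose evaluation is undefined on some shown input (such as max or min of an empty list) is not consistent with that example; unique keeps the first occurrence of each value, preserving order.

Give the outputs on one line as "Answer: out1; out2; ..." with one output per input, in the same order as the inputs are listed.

8; 3; 2; 0; 2; 4

Execution, op by op:
  [-40, 19, -33, -47, -27, 7, -1, 9, 17] -> [19, -33, -47, -27, 7, -1, 9, 17] -> 8
  [-3, -7, -25, -8] -> [-3, -7, -25] -> 3
  [-22, 16, -49, 10, 22, 22, -25, 10, 20, -26] -> [-49, -25] -> 2
  [40, -10, 36] -> [] -> 0
  [28, 44, -37, -17, 26, 10] -> [-37, -17] -> 2
  [24, 5, 29, 22, -36, 20, -40, -23, 17] -> [5, 29, -23, 17] -> 4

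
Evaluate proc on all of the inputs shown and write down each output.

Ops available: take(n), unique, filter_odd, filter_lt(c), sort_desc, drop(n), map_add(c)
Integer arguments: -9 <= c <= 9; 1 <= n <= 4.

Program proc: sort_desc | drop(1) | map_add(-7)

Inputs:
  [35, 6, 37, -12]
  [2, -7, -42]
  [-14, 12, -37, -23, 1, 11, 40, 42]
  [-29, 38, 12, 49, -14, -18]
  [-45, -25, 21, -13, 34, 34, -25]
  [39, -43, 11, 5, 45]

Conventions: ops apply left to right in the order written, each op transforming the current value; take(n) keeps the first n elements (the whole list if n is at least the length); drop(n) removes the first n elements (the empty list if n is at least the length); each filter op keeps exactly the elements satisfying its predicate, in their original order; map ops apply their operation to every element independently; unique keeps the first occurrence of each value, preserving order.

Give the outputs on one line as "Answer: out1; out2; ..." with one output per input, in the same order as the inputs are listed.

[28, -1, -19]; [-14, -49]; [33, 5, 4, -6, -21, -30, -44]; [31, 5, -21, -25, -36]; [27, 14, -20, -32, -32, -52]; [32, 4, -2, -50]

Execution, op by op:
  [35, 6, 37, -12] -> [37, 35, 6, -12] -> [35, 6, -12] -> [28, -1, -19]
  [2, -7, -42] -> [2, -7, -42] -> [-7, -42] -> [-14, -49]
  [-14, 12, -37, -23, 1, 11, 40, 42] -> [42, 40, 12, 11, 1, -14, -23, -37] -> [40, 12, 11, 1, -14, -23, -37] -> [33, 5, 4, -6, -21, -30, -44]
  [-29, 38, 12, 49, -14, -18] -> [49, 38, 12, -14, -18, -29] -> [38, 12, -14, -18, -29] -> [31, 5, -21, -25, -36]
  [-45, -25, 21, -13, 34, 34, -25] -> [34, 34, 21, -13, -25, -25, -45] -> [34, 21, -13, -25, -25, -45] -> [27, 14, -20, -32, -32, -52]
  [39, -43, 11, 5, 45] -> [45, 39, 11, 5, -43] -> [39, 11, 5, -43] -> [32, 4, -2, -50]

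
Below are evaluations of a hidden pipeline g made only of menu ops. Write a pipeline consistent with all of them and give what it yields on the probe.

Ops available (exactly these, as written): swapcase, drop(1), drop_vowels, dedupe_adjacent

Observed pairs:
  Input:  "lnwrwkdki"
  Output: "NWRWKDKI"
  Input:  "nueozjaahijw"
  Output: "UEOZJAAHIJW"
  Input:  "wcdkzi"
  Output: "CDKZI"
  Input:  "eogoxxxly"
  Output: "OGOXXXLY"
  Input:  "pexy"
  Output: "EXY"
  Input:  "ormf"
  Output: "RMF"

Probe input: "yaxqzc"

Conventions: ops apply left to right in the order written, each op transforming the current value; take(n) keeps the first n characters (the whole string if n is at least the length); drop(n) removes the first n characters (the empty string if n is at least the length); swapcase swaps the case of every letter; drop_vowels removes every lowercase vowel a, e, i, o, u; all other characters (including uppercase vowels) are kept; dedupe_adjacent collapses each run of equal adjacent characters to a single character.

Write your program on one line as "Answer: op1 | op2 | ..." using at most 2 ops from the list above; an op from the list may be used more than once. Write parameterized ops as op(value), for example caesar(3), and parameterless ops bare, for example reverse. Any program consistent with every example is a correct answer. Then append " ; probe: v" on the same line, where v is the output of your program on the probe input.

swapcase | drop(1) ; probe: "AXQZC"

Check, running the answer program on each example:
  "lnwrwkdki" -> "LNWRWKDKI" -> "NWRWKDKI"
  "nueozjaahijw" -> "NUEOZJAAHIJW" -> "UEOZJAAHIJW"
  "wcdkzi" -> "WCDKZI" -> "CDKZI"
  "eogoxxxly" -> "EOGOXXXLY" -> "OGOXXXLY"
  "pexy" -> "PEXY" -> "EXY"
  "ormf" -> "ORMF" -> "RMF"
  probe: "yaxqzc" -> "YAXQZC" -> "AXQZC"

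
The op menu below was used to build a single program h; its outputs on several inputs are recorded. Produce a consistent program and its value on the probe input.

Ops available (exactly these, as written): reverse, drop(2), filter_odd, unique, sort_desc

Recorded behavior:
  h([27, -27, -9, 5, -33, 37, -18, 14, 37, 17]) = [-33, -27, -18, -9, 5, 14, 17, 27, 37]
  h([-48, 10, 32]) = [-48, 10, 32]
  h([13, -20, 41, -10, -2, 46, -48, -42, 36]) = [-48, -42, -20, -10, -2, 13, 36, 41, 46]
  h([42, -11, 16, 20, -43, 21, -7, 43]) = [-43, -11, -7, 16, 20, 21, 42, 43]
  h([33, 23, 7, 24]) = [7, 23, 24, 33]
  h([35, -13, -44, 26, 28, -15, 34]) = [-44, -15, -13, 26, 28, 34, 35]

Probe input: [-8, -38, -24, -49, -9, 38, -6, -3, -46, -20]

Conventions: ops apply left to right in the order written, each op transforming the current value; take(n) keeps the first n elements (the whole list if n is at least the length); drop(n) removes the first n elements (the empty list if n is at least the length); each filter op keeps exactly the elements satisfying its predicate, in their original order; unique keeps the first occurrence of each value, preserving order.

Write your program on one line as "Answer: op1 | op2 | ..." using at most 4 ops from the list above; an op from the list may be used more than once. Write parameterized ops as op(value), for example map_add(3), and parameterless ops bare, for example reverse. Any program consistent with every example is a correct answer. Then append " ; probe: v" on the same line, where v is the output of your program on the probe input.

sort_desc | unique | reverse ; probe: [-49, -46, -38, -24, -20, -9, -8, -6, -3, 38]

Check, running the answer program on each example:
  [27, -27, -9, 5, -33, 37, -18, 14, 37, 17] -> [37, 37, 27, 17, 14, 5, -9, -18, -27, -33] -> [37, 27, 17, 14, 5, -9, -18, -27, -33] -> [-33, -27, -18, -9, 5, 14, 17, 27, 37]
  [-48, 10, 32] -> [32, 10, -48] -> [32, 10, -48] -> [-48, 10, 32]
  [13, -20, 41, -10, -2, 46, -48, -42, 36] -> [46, 41, 36, 13, -2, -10, -20, -42, -48] -> [46, 41, 36, 13, -2, -10, -20, -42, -48] -> [-48, -42, -20, -10, -2, 13, 36, 41, 46]
  [42, -11, 16, 20, -43, 21, -7, 43] -> [43, 42, 21, 20, 16, -7, -11, -43] -> [43, 42, 21, 20, 16, -7, -11, -43] -> [-43, -11, -7, 16, 20, 21, 42, 43]
  [33, 23, 7, 24] -> [33, 24, 23, 7] -> [33, 24, 23, 7] -> [7, 23, 24, 33]
  [35, -13, -44, 26, 28, -15, 34] -> [35, 34, 28, 26, -13, -15, -44] -> [35, 34, 28, 26, -13, -15, -44] -> [-44, -15, -13, 26, 28, 34, 35]
  probe: [-8, -38, -24, -49, -9, 38, -6, -3, -46, -20] -> [38, -3, -6, -8, -9, -20, -24, -38, -46, -49] -> [38, -3, -6, -8, -9, -20, -24, -38, -46, -49] -> [-49, -46, -38, -24, -20, -9, -8, -6, -3, 38]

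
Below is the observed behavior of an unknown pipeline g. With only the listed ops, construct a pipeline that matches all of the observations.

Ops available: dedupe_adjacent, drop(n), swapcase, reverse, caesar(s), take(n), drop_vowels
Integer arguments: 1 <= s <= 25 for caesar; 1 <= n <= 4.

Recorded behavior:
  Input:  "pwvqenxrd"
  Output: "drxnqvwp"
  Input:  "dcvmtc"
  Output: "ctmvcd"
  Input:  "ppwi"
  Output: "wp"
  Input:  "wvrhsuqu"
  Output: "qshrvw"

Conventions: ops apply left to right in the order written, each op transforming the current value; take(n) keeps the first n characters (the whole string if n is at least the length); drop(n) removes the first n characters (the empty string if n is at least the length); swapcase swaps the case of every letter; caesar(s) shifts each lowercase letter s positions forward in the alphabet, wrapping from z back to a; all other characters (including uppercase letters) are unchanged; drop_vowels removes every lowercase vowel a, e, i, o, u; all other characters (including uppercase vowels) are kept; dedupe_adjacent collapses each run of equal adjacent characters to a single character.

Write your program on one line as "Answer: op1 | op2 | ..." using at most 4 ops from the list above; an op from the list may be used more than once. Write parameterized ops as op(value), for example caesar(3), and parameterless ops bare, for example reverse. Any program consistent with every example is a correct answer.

reverse | dedupe_adjacent | drop_vowels

Check, running the answer program on each example:
  "pwvqenxrd" -> "drxneqvwp" -> "drxneqvwp" -> "drxnqvwp"
  "dcvmtc" -> "ctmvcd" -> "ctmvcd" -> "ctmvcd"
  "ppwi" -> "iwpp" -> "iwp" -> "wp"
  "wvrhsuqu" -> "uqushrvw" -> "uqushrvw" -> "qshrvw"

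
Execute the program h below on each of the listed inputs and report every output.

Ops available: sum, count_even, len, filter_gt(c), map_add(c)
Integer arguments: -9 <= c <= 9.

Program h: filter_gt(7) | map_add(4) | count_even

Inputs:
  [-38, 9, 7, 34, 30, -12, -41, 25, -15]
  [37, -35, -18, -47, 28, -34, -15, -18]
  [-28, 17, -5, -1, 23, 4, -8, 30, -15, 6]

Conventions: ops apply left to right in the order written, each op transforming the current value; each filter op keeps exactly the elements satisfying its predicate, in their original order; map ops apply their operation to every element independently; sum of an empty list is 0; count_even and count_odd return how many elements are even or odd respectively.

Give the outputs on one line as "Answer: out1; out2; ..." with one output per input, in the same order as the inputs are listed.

Execution, op by op:
  [-38, 9, 7, 34, 30, -12, -41, 25, -15] -> [9, 34, 30, 25] -> [13, 38, 34, 29] -> 2
  [37, -35, -18, -47, 28, -34, -15, -18] -> [37, 28] -> [41, 32] -> 1
  [-28, 17, -5, -1, 23, 4, -8, 30, -15, 6] -> [17, 23, 30] -> [21, 27, 34] -> 1

2; 1; 1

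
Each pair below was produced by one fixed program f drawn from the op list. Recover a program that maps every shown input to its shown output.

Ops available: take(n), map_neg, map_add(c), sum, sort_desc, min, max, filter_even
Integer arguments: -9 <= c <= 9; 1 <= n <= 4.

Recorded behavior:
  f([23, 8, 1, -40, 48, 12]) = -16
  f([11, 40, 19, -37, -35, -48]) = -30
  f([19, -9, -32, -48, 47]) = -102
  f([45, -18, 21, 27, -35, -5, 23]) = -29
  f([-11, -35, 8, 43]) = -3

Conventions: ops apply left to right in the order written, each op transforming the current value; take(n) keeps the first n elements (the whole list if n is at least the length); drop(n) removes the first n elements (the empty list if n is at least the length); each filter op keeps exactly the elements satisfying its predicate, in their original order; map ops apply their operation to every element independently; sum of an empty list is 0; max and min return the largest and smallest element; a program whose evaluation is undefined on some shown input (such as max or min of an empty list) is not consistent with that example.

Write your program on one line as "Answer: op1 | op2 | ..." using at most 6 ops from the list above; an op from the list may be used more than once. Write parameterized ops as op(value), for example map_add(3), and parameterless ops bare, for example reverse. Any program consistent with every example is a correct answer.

filter_even | sort_desc | map_add(-3) | map_add(-8) | sum

Check, running the answer program on each example:
  [23, 8, 1, -40, 48, 12] -> [8, -40, 48, 12] -> [48, 12, 8, -40] -> [45, 9, 5, -43] -> [37, 1, -3, -51] -> -16
  [11, 40, 19, -37, -35, -48] -> [40, -48] -> [40, -48] -> [37, -51] -> [29, -59] -> -30
  [19, -9, -32, -48, 47] -> [-32, -48] -> [-32, -48] -> [-35, -51] -> [-43, -59] -> -102
  [45, -18, 21, 27, -35, -5, 23] -> [-18] -> [-18] -> [-21] -> [-29] -> -29
  [-11, -35, 8, 43] -> [8] -> [8] -> [5] -> [-3] -> -3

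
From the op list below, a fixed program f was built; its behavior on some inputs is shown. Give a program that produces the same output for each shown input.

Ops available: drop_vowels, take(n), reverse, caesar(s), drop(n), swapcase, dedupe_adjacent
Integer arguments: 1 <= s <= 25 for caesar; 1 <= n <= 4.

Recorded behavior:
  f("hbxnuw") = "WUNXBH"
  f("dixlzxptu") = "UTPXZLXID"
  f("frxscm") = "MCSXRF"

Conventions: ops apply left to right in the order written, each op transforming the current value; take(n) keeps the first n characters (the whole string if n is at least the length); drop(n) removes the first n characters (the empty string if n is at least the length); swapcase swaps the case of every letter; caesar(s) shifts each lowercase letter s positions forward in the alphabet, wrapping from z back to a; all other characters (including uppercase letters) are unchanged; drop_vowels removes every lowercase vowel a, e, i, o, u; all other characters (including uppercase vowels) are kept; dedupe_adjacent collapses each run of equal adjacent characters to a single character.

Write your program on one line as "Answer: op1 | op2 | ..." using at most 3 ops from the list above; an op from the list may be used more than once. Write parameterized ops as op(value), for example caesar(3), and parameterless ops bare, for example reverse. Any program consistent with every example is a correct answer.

swapcase | reverse

Check, running the answer program on each example:
  "hbxnuw" -> "HBXNUW" -> "WUNXBH"
  "dixlzxptu" -> "DIXLZXPTU" -> "UTPXZLXID"
  "frxscm" -> "FRXSCM" -> "MCSXRF"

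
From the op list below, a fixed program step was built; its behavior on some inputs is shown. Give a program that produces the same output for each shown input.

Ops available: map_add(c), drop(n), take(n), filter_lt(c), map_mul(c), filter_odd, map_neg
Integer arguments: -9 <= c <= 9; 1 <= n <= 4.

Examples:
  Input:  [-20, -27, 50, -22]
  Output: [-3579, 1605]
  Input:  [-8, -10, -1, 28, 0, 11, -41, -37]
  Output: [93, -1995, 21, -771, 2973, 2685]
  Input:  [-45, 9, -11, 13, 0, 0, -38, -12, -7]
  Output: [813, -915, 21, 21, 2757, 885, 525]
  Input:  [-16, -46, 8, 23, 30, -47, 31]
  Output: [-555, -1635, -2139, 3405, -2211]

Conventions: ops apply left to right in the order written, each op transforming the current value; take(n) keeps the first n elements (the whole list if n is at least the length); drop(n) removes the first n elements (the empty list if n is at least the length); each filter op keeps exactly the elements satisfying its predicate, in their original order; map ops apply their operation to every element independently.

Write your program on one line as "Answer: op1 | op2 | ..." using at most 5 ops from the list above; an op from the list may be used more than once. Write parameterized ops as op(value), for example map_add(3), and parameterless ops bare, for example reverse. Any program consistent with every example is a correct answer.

map_mul(6) | map_mul(4) | drop(2) | map_add(-7) | map_mul(-3)

Check, running the answer program on each example:
  [-20, -27, 50, -22] -> [-120, -162, 300, -132] -> [-480, -648, 1200, -528] -> [1200, -528] -> [1193, -535] -> [-3579, 1605]
  [-8, -10, -1, 28, 0, 11, -41, -37] -> [-48, -60, -6, 168, 0, 66, -246, -222] -> [-192, -240, -24, 672, 0, 264, -984, -888] -> [-24, 672, 0, 264, -984, -888] -> [-31, 665, -7, 257, -991, -895] -> [93, -1995, 21, -771, 2973, 2685]
  [-45, 9, -11, 13, 0, 0, -38, -12, -7] -> [-270, 54, -66, 78, 0, 0, -228, -72, -42] -> [-1080, 216, -264, 312, 0, 0, -912, -288, -168] -> [-264, 312, 0, 0, -912, -288, -168] -> [-271, 305, -7, -7, -919, -295, -175] -> [813, -915, 21, 21, 2757, 885, 525]
  [-16, -46, 8, 23, 30, -47, 31] -> [-96, -276, 48, 138, 180, -282, 186] -> [-384, -1104, 192, 552, 720, -1128, 744] -> [192, 552, 720, -1128, 744] -> [185, 545, 713, -1135, 737] -> [-555, -1635, -2139, 3405, -2211]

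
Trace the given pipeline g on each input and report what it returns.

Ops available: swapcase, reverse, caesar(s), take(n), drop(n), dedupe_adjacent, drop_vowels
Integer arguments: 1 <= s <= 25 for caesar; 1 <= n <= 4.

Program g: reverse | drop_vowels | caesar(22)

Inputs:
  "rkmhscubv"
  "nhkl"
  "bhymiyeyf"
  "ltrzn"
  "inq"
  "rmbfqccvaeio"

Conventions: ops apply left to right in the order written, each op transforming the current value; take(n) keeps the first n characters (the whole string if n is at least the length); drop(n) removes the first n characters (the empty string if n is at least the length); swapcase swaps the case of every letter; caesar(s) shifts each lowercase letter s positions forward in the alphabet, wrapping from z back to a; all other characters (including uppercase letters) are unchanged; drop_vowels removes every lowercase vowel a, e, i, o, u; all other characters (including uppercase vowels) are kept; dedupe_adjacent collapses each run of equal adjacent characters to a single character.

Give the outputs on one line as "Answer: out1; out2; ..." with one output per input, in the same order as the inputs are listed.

Execution, op by op:
  "rkmhscubv" -> "vbucshmkr" -> "vbcshmkr" -> "rxyodign"
  "nhkl" -> "lkhn" -> "lkhn" -> "hgdj"
  "bhymiyeyf" -> "fyeyimyhb" -> "fyymyhb" -> "buuiudx"
  "ltrzn" -> "nzrtl" -> "nzrtl" -> "jvnph"
  "inq" -> "qni" -> "qn" -> "mj"
  "rmbfqccvaeio" -> "oieavccqfbmr" -> "vccqfbmr" -> "ryymbxin"

"rxyodign"; "hgdj"; "buuiudx"; "jvnph"; "mj"; "ryymbxin"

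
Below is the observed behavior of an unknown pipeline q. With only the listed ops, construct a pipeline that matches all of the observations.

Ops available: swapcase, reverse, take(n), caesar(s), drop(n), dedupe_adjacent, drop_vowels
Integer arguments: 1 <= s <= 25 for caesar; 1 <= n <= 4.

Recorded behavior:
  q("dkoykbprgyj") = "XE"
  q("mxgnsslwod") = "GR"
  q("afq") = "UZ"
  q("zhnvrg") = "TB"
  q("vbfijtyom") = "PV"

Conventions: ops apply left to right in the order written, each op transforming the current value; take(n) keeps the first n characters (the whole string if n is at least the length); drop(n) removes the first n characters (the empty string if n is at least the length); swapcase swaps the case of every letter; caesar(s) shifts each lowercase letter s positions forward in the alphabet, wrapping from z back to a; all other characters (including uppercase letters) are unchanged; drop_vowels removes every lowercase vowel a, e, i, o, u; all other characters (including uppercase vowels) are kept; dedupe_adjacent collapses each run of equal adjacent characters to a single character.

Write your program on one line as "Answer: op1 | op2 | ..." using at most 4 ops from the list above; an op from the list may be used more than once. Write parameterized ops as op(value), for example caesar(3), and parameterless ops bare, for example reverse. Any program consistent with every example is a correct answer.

take(2) | caesar(5) | caesar(15) | swapcase

Check, running the answer program on each example:
  "dkoykbprgyj" -> "dk" -> "ip" -> "xe" -> "XE"
  "mxgnsslwod" -> "mx" -> "rc" -> "gr" -> "GR"
  "afq" -> "af" -> "fk" -> "uz" -> "UZ"
  "zhnvrg" -> "zh" -> "em" -> "tb" -> "TB"
  "vbfijtyom" -> "vb" -> "ag" -> "pv" -> "PV"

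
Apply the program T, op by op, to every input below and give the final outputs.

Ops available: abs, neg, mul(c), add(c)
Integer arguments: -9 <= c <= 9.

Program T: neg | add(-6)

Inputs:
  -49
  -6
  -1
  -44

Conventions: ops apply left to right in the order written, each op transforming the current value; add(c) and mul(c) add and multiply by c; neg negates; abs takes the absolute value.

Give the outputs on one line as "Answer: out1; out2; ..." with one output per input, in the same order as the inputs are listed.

Execution, op by op:
  -49 -> 49 -> 43
  -6 -> 6 -> 0
  -1 -> 1 -> -5
  -44 -> 44 -> 38

43; 0; -5; 38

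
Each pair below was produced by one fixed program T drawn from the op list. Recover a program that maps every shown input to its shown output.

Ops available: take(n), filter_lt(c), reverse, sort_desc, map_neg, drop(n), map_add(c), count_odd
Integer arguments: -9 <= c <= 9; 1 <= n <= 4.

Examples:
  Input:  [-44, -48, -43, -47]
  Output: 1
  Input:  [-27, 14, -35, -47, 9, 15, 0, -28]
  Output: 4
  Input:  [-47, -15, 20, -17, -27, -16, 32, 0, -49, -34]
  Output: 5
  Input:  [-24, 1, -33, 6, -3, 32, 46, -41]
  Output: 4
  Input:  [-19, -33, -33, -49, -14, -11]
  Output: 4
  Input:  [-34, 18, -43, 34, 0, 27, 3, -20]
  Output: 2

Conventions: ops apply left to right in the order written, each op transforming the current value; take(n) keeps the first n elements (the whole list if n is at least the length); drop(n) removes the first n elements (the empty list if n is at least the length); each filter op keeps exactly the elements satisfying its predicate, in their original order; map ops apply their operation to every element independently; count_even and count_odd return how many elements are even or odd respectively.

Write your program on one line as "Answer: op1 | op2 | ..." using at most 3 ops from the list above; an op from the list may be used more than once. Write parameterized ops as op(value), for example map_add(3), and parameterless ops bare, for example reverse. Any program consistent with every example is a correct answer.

sort_desc | drop(2) | count_odd

Check, running the answer program on each example:
  [-44, -48, -43, -47] -> [-43, -44, -47, -48] -> [-47, -48] -> 1
  [-27, 14, -35, -47, 9, 15, 0, -28] -> [15, 14, 9, 0, -27, -28, -35, -47] -> [9, 0, -27, -28, -35, -47] -> 4
  [-47, -15, 20, -17, -27, -16, 32, 0, -49, -34] -> [32, 20, 0, -15, -16, -17, -27, -34, -47, -49] -> [0, -15, -16, -17, -27, -34, -47, -49] -> 5
  [-24, 1, -33, 6, -3, 32, 46, -41] -> [46, 32, 6, 1, -3, -24, -33, -41] -> [6, 1, -3, -24, -33, -41] -> 4
  [-19, -33, -33, -49, -14, -11] -> [-11, -14, -19, -33, -33, -49] -> [-19, -33, -33, -49] -> 4
  [-34, 18, -43, 34, 0, 27, 3, -20] -> [34, 27, 18, 3, 0, -20, -34, -43] -> [18, 3, 0, -20, -34, -43] -> 2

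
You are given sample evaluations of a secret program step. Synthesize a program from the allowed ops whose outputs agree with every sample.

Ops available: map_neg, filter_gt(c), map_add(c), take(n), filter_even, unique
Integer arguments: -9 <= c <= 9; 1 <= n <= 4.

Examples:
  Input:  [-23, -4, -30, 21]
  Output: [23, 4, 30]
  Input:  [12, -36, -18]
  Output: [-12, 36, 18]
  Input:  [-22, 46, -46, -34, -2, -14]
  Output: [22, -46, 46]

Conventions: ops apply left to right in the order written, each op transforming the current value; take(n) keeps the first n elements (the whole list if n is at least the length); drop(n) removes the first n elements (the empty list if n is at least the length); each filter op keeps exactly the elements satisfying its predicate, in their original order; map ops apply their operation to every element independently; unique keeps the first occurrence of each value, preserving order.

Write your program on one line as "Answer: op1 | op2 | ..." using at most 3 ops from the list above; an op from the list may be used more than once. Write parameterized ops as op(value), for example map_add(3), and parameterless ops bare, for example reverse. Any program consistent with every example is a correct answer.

map_neg | take(3)

Check, running the answer program on each example:
  [-23, -4, -30, 21] -> [23, 4, 30, -21] -> [23, 4, 30]
  [12, -36, -18] -> [-12, 36, 18] -> [-12, 36, 18]
  [-22, 46, -46, -34, -2, -14] -> [22, -46, 46, 34, 2, 14] -> [22, -46, 46]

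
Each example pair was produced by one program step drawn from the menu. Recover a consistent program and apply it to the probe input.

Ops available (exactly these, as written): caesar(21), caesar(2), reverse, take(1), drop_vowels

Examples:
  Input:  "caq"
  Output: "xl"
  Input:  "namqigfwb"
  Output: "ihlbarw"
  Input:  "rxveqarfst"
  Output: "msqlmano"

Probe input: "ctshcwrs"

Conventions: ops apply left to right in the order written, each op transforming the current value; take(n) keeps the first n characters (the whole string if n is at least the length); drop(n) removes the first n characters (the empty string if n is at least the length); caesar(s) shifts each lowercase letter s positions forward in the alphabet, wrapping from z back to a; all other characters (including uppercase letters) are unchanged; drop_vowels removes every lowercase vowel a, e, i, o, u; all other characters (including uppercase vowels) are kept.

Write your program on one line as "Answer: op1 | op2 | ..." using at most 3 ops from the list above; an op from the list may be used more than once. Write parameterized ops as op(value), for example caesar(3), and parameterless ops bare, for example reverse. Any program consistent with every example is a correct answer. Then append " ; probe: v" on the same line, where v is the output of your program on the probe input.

drop_vowels | caesar(21) ; probe: "xoncxrmn"

Check, running the answer program on each example:
  "caq" -> "cq" -> "xl"
  "namqigfwb" -> "nmqgfwb" -> "ihlbarw"
  "rxveqarfst" -> "rxvqrfst" -> "msqlmano"
  probe: "ctshcwrs" -> "ctshcwrs" -> "xoncxrmn"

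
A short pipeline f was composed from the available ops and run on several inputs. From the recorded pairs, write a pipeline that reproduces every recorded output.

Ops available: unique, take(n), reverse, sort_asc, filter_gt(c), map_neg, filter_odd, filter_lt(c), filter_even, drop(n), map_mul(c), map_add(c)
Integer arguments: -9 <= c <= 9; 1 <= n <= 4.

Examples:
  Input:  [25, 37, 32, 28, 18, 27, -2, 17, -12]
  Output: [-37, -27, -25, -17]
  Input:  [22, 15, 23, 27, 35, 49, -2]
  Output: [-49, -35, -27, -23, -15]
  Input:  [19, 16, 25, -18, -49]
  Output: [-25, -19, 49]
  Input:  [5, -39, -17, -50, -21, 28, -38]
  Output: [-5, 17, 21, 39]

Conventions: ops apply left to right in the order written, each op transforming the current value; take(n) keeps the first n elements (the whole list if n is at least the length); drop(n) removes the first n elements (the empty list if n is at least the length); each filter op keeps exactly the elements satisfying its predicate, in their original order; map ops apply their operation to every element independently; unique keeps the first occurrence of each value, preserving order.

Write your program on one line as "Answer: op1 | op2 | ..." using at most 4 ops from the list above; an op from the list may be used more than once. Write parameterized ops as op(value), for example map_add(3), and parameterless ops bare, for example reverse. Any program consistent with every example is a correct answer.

filter_odd | map_neg | sort_asc

Check, running the answer program on each example:
  [25, 37, 32, 28, 18, 27, -2, 17, -12] -> [25, 37, 27, 17] -> [-25, -37, -27, -17] -> [-37, -27, -25, -17]
  [22, 15, 23, 27, 35, 49, -2] -> [15, 23, 27, 35, 49] -> [-15, -23, -27, -35, -49] -> [-49, -35, -27, -23, -15]
  [19, 16, 25, -18, -49] -> [19, 25, -49] -> [-19, -25, 49] -> [-25, -19, 49]
  [5, -39, -17, -50, -21, 28, -38] -> [5, -39, -17, -21] -> [-5, 39, 17, 21] -> [-5, 17, 21, 39]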